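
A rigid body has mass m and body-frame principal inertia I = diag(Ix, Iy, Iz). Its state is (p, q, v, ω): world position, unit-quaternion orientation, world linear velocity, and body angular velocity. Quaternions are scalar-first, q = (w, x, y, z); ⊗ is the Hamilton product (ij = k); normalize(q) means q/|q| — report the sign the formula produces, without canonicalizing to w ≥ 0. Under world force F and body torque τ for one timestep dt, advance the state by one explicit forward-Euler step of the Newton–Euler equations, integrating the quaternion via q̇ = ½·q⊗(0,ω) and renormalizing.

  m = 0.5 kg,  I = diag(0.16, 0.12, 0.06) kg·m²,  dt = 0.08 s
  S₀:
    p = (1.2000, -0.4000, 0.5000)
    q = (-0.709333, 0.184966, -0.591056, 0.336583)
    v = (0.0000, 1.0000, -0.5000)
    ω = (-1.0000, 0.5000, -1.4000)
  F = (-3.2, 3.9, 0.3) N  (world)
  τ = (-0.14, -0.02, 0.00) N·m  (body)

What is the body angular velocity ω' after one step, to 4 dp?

ω' = (-1.0910, 0.3933, -1.4267)

ω×(Iω) gyroscopic = (0.0420, 0.1400, 0.0200)
(τ − ω×Iω)/I = (-1.1375, -1.3333, -0.3333)
new body rate ω' = (-1.0910, 0.3933, -1.4267)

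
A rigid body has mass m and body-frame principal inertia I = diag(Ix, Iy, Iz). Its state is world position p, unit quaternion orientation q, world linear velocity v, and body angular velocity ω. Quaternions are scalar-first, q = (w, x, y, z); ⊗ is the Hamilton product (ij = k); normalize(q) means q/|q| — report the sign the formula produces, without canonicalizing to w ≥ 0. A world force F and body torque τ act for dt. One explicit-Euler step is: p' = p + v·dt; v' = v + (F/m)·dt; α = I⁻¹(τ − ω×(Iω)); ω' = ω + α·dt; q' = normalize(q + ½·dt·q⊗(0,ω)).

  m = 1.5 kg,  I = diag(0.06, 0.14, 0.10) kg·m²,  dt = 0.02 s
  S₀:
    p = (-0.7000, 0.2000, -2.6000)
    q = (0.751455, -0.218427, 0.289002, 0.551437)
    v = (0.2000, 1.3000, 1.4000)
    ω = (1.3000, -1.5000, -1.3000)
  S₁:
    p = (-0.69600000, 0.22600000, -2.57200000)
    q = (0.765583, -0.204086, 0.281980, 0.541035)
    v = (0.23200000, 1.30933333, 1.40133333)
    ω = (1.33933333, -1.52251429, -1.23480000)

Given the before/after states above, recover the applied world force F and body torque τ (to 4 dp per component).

v₁ − v₀ = (0.03200000, 0.00933333, 0.00133333)
F = m·Δv/dt = (2.4000, 0.7000, 0.1000)
Δω = ω₁−ω₀ = (0.03933333, -0.02251429, 0.06520000)
precession coupling = (-0.0780, 0.0676, -0.1560)
applied torque τ = (0.0400, -0.0900, 0.1700)

F = (2.4000, 0.7000, 0.1000)
τ = (0.0400, -0.0900, 0.1700)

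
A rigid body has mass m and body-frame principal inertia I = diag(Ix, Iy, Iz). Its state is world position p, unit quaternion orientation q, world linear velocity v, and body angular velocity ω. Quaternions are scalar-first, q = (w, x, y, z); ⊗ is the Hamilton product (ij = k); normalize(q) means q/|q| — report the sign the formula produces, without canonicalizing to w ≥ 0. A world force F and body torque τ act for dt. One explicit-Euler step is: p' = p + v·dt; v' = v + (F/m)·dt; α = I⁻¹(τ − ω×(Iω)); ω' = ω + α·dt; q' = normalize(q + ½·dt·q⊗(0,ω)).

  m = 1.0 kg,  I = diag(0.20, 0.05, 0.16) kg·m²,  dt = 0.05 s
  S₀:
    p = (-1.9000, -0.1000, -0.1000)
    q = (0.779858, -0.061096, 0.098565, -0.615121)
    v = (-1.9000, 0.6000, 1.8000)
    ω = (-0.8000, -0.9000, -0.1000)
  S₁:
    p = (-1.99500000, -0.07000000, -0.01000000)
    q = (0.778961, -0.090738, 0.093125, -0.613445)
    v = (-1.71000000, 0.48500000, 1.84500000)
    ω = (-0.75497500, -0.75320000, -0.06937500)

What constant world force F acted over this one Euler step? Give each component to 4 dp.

F = (3.8000, -2.3000, 0.9000)

Δv = v₁−v₀ = (0.19000000, -0.11500000, 0.04500000)
m·(v₁−v₀)/dt = (3.8000, -2.3000, 0.9000)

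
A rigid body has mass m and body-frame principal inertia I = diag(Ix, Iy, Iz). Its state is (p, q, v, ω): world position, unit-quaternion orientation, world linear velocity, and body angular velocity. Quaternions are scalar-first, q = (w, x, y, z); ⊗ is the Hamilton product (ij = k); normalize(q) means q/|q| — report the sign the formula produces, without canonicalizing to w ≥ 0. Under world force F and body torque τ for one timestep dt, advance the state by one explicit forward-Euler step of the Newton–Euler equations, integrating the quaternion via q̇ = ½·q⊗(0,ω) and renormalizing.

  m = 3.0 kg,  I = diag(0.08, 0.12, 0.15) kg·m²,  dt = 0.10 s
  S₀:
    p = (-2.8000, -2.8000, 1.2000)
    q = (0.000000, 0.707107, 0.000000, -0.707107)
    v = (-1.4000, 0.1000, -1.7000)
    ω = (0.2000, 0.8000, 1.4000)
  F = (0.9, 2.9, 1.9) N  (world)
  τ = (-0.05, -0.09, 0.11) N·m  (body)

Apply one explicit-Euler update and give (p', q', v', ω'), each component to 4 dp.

p' = (-2.9400, -2.7900, 1.0300)
q' = (0.0423, 0.7330, -0.0564, -0.6766)
v' = (-1.3700, 0.1967, -1.6367)
ω' = (0.0955, 0.7413, 1.4691)

p' = p + v·dt = (-2.9400, -2.7900, 1.0300)
v' = v + a·dt = (-1.3700, 0.1967, -1.6367)
α = I⁻¹(τ − ω×Iω) = (-1.0450, -0.5867, 0.6907)
ω' = ω + α·dt = (0.0955, 0.7413, 1.4691)
2q̇ = q⊗(0,ω) = (0.8485284, 0.5656856, -1.1313712, 0.5656856)
q + ½dt·q⊗(0,ω), renormalized = (0.0423, 0.7330, -0.0564, -0.6766)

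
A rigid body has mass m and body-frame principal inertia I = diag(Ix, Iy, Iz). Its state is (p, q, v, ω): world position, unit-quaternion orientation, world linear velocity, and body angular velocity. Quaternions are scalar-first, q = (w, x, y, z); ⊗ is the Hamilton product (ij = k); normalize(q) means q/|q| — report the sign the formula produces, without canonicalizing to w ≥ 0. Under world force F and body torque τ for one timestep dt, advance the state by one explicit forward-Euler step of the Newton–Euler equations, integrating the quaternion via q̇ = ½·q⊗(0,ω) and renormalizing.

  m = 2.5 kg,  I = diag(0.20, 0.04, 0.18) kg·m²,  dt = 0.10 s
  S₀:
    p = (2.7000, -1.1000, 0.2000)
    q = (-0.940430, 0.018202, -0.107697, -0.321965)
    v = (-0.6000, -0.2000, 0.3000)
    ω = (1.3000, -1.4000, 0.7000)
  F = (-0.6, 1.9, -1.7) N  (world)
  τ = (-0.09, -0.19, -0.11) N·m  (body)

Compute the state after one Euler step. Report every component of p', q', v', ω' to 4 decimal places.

p' = p + v·dt = (2.6400, -1.1200, 0.2300)
new velocity v' = (-0.6240, -0.1240, 0.2320)
ω×(Iω) gyroscopic = (-0.1372, 0.0182, 0.2912)
(τ − ω×Iω)/I = (0.2360, -5.2050, -2.2289)
new body rate ω' = (1.3236, -1.9205, 0.4771)
Hamilton product q⊗(0,ω) = (0.0509371, -1.7486979, 0.8853061, -0.5437777)
q + ½dt·q⊗(0,ω), renormalized = (-0.9331, -0.0689, -0.0631, -0.3474)

p' = (2.6400, -1.1200, 0.2300)
q' = (-0.9331, -0.0689, -0.0631, -0.3474)
v' = (-0.6240, -0.1240, 0.2320)
ω' = (1.3236, -1.9205, 0.4771)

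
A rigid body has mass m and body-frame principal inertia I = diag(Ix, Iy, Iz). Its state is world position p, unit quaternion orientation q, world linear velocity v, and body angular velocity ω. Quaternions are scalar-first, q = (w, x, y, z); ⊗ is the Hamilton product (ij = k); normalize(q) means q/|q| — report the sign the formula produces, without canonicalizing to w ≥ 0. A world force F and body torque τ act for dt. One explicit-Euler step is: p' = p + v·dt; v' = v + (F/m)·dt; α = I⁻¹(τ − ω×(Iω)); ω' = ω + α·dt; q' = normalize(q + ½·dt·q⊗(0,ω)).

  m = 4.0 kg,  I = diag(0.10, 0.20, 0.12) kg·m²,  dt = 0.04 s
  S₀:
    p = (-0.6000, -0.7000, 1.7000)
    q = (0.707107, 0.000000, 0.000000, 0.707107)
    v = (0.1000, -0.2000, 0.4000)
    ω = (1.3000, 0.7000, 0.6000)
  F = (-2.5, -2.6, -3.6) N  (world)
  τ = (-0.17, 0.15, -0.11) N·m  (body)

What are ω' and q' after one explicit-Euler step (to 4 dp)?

angular accel α = (-1.3640, 0.8280, -1.6750)
ω' = ω + α·dt = (1.2454, 0.7331, 0.5330)
Hamilton product q⊗(0,ω) = (-0.4242642, 0.4242642, 1.4142140, 0.4242642)
q + ½dt·q⊗(0,ω), renormalized = (0.6983, 0.0085, 0.0283, 0.7152)

ω' = (1.2454, 0.7331, 0.5330)
q' = (0.6983, 0.0085, 0.0283, 0.7152)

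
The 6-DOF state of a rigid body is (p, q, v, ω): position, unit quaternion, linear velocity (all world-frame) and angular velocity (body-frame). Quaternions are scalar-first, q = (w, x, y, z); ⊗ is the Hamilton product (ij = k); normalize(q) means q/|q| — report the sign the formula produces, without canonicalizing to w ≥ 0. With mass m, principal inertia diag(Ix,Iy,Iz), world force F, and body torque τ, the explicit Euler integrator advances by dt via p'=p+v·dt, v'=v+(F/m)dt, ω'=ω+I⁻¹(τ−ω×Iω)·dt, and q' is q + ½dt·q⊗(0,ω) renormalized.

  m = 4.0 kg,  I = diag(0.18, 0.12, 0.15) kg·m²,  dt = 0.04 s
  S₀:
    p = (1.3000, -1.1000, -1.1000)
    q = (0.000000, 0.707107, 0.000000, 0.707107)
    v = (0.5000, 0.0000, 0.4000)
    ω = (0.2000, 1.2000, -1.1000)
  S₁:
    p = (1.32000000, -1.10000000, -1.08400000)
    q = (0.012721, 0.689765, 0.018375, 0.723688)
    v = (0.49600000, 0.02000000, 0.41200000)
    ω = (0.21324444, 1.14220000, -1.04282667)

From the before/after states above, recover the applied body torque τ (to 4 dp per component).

τ = (0.0200, -0.1800, 0.2000)

ω₁ − ω₀ = (0.01324444, -0.05780000, 0.05717333)
precession coupling = (-0.0396, -0.0066, -0.0144)
τ = I·(Δω/dt) + ω₀×(Iω₀) = (0.0200, -0.1800, 0.2000)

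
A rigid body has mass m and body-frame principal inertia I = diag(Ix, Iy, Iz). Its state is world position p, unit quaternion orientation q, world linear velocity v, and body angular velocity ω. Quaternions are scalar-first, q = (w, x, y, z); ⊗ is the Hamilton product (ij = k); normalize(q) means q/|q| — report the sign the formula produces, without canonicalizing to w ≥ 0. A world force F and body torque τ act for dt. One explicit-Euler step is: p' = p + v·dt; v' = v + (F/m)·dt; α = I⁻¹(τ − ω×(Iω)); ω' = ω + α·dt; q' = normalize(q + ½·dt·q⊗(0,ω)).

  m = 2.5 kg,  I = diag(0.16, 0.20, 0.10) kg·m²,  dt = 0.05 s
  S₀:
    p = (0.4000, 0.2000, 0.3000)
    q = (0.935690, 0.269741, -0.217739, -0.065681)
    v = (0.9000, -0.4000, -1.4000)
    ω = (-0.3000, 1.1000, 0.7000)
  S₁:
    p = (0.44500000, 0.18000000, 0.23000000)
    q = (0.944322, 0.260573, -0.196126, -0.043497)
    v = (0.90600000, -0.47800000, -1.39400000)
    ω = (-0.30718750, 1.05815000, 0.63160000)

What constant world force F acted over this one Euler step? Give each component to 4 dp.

F = (0.3000, -3.9000, 0.3000)

v₁ − v₀ = (0.00600000, -0.07800000, 0.00600000)
F = m·Δv/dt = (0.3000, -3.9000, 0.3000)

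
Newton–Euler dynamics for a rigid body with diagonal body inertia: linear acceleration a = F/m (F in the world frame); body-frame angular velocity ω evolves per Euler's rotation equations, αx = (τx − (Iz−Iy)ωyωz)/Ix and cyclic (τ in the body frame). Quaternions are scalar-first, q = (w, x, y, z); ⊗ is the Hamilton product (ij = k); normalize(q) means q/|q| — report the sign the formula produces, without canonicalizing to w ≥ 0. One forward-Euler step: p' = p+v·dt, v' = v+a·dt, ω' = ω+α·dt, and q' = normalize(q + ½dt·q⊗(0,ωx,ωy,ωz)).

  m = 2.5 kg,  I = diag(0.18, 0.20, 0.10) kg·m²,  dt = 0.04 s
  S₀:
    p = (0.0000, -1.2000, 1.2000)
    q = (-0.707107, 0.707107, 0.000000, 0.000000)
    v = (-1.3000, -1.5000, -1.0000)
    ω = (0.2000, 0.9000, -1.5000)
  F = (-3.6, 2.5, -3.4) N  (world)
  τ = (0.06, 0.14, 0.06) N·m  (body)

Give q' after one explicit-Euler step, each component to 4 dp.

2q̇ = q⊗(0,ω) = (-0.1414214, -0.1414214, 0.4242642, 1.6970568)
updated quaternion q' = (-0.7095, 0.7038, 0.0085, 0.0339)

q' = (-0.7095, 0.7038, 0.0085, 0.0339)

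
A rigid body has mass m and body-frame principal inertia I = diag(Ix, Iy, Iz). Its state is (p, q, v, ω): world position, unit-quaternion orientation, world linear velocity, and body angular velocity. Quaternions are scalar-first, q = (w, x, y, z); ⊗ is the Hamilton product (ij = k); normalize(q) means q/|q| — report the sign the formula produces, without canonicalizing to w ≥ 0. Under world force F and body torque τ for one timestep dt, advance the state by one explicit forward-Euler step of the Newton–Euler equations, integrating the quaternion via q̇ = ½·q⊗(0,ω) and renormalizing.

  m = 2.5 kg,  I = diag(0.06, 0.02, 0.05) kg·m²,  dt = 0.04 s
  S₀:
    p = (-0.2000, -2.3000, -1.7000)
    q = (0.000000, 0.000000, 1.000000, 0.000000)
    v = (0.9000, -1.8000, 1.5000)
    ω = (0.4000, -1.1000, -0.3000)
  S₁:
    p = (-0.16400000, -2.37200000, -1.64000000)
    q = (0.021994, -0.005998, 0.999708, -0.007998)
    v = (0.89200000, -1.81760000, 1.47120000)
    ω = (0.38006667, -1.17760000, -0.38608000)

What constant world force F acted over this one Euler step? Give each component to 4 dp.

v₁ − v₀ = (-0.00800000, -0.01760000, -0.02880000)
applied force F = (-0.5000, -1.1000, -1.8000)

F = (-0.5000, -1.1000, -1.8000)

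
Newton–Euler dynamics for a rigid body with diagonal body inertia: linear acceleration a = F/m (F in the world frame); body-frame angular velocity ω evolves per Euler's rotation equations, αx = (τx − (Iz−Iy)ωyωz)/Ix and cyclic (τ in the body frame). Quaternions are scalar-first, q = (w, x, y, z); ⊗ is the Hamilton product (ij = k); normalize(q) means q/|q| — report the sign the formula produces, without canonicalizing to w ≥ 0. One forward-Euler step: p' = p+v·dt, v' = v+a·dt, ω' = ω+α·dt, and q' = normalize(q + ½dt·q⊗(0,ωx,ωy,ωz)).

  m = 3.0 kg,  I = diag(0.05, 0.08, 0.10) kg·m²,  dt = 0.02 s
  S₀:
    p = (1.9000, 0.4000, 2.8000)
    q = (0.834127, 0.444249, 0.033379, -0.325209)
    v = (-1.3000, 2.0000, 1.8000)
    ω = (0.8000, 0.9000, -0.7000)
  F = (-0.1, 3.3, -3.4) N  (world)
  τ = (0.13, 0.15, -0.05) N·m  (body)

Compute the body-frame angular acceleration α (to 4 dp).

gyro term ω×Iω = (-0.0126, 0.0280, 0.0216)
angular accel α = (2.8520, 1.5250, -0.7160)

α = (2.8520, 1.5250, -0.7160)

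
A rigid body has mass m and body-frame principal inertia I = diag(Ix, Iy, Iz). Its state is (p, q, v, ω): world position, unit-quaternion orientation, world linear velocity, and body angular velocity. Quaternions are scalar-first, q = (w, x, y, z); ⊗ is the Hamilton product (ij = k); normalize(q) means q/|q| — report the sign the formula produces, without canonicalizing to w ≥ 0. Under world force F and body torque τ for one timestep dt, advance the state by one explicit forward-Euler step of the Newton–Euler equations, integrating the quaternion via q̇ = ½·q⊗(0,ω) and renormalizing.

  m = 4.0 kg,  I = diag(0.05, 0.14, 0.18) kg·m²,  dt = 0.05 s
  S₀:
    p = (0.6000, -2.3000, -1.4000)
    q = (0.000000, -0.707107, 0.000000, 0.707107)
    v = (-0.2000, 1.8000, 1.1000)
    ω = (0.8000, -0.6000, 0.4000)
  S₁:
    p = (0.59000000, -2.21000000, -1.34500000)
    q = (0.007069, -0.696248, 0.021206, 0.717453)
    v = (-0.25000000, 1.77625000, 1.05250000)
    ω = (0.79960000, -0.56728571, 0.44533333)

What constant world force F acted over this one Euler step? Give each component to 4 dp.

velocity change Δv = (-0.05000000, -0.02375000, -0.04750000)
applied force F = (-4.0000, -1.9000, -3.8000)

F = (-4.0000, -1.9000, -3.8000)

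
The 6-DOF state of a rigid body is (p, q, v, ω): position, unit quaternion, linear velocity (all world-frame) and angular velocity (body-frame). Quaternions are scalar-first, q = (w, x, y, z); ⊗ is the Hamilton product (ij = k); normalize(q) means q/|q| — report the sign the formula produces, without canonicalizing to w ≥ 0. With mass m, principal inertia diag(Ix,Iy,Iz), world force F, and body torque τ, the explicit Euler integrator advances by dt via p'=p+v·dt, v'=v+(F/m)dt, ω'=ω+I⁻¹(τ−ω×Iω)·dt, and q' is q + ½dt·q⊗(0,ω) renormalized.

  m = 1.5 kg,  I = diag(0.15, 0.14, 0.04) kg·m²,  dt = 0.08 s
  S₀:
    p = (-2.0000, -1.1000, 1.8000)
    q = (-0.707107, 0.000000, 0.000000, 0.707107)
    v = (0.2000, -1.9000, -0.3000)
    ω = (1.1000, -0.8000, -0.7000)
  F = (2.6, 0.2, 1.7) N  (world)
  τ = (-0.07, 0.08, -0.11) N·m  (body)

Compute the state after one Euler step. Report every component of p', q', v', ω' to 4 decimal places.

p' = (-1.9840, -1.2520, 1.7760)
q' = (-0.6860, -0.0085, 0.0536, 0.7255)
v' = (0.3387, -1.8893, -0.2093)
ω' = (1.0925, -0.7059, -0.9376)

gyro term ω×Iω = (-0.0560, -0.0847, 0.0088)
(τ − ω×Iω)/I = (-0.0933, 1.1764, -2.9700)
ω + α·dt = (1.0925, -0.7059, -0.9376)
2q̇ = q⊗(0,ω) = (0.4949749, -0.2121321, 1.3435033, 0.4949749)
updated quaternion q' = (-0.6860, -0.0085, 0.0536, 0.7255)
a = F/m = (1.7333, 0.1333, 1.1333)
p + v·dt = (-1.9840, -1.2520, 1.7760)
new velocity v' = (0.3387, -1.8893, -0.2093)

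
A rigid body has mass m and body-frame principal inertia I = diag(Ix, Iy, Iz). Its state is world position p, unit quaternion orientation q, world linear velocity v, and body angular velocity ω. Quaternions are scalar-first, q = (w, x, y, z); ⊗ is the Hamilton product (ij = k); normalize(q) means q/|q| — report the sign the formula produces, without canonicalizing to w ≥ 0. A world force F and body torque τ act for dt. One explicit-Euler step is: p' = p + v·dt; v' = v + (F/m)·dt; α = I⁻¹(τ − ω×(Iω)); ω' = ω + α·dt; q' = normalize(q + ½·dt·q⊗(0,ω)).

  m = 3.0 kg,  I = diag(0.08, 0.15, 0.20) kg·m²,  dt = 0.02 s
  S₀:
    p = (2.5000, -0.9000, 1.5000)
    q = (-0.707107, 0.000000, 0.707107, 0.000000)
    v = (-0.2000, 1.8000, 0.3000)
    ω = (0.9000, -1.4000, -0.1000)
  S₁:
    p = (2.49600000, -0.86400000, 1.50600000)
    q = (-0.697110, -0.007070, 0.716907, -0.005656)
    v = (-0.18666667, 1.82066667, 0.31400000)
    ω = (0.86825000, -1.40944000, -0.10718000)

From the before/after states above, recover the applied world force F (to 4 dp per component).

Δv = v₁−v₀ = (0.01333333, 0.02066667, 0.01400000)
m·(v₁−v₀)/dt = (2.0000, 3.1000, 2.1000)

F = (2.0000, 3.1000, 2.1000)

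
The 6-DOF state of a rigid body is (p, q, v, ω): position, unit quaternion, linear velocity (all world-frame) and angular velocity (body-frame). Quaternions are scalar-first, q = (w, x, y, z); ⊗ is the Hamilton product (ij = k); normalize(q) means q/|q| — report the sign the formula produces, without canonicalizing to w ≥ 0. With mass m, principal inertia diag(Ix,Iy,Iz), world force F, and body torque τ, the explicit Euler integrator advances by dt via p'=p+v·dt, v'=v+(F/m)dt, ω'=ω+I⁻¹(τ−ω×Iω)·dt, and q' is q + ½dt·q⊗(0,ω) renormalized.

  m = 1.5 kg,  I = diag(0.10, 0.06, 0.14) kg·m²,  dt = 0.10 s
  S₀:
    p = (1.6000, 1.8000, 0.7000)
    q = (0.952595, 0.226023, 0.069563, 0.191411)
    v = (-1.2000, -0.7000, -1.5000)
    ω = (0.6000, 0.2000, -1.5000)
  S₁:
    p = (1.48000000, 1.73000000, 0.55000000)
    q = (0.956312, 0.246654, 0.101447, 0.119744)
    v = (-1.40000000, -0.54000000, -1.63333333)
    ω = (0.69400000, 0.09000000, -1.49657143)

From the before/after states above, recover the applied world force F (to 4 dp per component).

v₁ − v₀ = (-0.20000000, 0.16000000, -0.13333333)
F = m·Δv/dt = (-3.0000, 2.4000, -2.0000)

F = (-3.0000, 2.4000, -2.0000)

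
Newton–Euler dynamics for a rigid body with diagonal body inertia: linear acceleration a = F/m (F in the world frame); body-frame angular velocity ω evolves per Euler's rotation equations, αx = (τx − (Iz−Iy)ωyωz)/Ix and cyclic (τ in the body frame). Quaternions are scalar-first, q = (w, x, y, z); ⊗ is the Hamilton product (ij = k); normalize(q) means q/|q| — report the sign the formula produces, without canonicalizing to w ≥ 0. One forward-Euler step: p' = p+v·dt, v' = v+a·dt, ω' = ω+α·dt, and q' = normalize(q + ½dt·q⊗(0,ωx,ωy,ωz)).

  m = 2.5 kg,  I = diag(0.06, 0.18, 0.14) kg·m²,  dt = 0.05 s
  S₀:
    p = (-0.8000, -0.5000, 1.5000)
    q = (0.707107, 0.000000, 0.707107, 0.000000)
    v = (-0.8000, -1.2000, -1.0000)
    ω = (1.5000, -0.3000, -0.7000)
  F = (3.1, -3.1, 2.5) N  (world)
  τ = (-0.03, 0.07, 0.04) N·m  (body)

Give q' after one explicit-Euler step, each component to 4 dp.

2q̇ = q⊗(0,ω) = (0.2121321, 0.5656856, -0.2121321, -1.5556354)
q + ½dt·q⊗(0,ω), renormalized = (0.7118, 0.0141, 0.7012, -0.0389)

q' = (0.7118, 0.0141, 0.7012, -0.0389)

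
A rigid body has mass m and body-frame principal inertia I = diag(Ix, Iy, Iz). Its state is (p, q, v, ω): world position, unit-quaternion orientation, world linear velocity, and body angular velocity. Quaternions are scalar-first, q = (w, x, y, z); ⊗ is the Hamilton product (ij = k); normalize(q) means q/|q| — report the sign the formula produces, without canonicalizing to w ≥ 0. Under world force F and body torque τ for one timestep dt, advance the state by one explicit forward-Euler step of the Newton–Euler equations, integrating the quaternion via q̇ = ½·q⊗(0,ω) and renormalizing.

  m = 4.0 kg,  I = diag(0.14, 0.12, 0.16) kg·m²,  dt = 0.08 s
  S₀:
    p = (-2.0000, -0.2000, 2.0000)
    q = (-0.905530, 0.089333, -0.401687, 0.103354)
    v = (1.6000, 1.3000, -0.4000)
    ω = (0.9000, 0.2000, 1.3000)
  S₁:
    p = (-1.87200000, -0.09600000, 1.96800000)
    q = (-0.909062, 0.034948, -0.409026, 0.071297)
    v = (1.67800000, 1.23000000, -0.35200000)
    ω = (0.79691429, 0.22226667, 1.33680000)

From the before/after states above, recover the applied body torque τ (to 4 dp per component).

τ = (-0.1700, 0.0100, 0.0700)

Δω = ω₁−ω₀ = (-0.10308571, 0.02226667, 0.03680000)
ω₀×(Iω₀) = (0.0104, -0.0234, -0.0036)
applied torque τ = (-0.1700, 0.0100, 0.0700)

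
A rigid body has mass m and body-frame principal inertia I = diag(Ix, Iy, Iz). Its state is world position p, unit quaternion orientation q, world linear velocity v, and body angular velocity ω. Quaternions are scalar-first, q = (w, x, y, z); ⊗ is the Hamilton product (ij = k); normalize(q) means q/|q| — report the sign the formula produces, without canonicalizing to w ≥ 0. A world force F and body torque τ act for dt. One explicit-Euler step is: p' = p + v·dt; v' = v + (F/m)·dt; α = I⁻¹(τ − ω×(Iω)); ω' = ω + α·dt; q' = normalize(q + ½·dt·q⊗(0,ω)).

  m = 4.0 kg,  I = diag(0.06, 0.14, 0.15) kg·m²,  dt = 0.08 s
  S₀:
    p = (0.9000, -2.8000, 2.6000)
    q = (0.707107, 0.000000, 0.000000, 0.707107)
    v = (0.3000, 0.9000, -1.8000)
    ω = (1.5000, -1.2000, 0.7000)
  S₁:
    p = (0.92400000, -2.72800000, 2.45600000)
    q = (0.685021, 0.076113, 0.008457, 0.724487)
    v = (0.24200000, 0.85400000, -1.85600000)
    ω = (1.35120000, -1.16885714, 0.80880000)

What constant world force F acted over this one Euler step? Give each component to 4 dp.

Δv = v₁−v₀ = (-0.05800000, -0.04600000, -0.05600000)
F = m·Δv/dt = (-2.9000, -2.3000, -2.8000)

F = (-2.9000, -2.3000, -2.8000)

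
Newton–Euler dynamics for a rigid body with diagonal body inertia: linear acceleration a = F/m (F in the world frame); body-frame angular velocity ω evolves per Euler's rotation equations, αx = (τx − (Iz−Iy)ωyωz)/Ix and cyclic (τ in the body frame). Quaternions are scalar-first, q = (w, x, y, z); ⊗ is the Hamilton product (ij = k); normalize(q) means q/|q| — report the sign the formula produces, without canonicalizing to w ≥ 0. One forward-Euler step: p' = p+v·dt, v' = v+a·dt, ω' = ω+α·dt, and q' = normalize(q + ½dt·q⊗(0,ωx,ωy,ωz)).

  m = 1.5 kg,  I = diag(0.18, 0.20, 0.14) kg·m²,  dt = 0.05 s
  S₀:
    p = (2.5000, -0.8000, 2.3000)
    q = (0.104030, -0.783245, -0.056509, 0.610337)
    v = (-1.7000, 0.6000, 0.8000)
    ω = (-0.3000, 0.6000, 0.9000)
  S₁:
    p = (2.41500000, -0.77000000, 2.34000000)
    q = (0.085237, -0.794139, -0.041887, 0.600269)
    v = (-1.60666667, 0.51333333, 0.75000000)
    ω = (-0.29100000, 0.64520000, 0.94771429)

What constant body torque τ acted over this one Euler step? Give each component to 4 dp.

τ = (0.0000, 0.1700, 0.1300)

Δω = ω₁−ω₀ = (0.00900000, 0.04520000, 0.04771429)
precession coupling = (-0.0324, -0.0108, -0.0036)
applied torque τ = (0.0000, 0.1700, 0.1300)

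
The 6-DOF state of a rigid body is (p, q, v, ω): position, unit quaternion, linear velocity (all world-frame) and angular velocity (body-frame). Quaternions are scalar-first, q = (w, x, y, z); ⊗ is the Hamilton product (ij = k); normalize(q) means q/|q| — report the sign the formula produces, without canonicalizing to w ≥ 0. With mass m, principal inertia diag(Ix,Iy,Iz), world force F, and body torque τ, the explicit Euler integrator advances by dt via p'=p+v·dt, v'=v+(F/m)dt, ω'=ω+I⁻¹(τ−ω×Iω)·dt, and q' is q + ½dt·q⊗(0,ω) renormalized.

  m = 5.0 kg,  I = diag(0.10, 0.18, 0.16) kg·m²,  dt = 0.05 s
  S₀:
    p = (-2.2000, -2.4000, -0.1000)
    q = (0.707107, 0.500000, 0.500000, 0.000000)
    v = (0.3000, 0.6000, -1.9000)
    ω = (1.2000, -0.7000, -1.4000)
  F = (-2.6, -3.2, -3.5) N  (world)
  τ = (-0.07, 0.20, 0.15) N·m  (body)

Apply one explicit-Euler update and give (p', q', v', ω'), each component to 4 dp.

p' = (-2.1850, -2.3700, -0.1950)
q' = (0.7000, 0.5031, 0.5045, -0.0484)
v' = (0.2740, 0.5680, -1.9350)
ω' = (1.1748, -0.6724, -1.3321)

(τ − ω×Iω)/I = (-0.5040, 0.5511, 1.3575)
new body rate ω' = (1.1748, -0.6724, -1.3321)
Hamilton product q⊗(0,ω) = (-0.2500000, 0.1485284, 0.2050251, -1.9399498)
updated quaternion q' = (0.7000, 0.5031, 0.5045, -0.0484)
a = F/m = (-0.5200, -0.6400, -0.7000)
new position p' = (-2.1850, -2.3700, -0.1950)
v' = v + a·dt = (0.2740, 0.5680, -1.9350)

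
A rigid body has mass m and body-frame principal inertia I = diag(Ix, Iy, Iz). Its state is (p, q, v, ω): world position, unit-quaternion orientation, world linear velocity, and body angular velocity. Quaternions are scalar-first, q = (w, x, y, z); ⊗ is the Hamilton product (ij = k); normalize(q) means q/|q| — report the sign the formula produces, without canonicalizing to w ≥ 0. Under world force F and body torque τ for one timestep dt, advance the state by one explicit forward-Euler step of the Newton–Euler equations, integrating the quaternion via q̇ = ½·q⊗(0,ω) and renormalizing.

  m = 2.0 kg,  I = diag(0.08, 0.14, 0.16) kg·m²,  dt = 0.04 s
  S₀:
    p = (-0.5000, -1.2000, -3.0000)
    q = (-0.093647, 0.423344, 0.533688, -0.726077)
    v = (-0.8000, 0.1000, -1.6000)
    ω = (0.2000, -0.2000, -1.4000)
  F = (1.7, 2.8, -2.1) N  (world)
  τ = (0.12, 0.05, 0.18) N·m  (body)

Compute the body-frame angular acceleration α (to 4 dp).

gyro term ω×Iω = (0.0056, 0.0224, -0.0024)
(τ − ω×Iω)/I = (1.4300, 0.1971, 1.1400)

α = (1.4300, 0.1971, 1.1400)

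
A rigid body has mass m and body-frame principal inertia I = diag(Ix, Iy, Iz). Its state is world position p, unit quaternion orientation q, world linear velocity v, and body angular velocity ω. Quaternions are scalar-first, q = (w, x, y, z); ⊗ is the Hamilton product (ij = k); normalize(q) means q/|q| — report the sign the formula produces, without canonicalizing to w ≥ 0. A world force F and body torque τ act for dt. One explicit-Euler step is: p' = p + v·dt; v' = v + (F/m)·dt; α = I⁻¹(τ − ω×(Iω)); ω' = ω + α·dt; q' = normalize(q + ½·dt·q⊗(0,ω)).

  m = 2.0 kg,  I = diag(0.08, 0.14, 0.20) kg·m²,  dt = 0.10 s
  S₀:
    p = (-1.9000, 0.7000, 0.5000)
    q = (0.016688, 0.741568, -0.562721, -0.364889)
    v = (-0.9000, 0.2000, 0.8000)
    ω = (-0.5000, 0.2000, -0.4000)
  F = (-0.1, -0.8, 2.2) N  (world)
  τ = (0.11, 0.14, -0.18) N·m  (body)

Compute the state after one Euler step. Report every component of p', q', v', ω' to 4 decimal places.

p' = (-1.9900, 0.7200, 0.5800)
q' = (0.0335, 0.7556, -0.5383, -0.3717)
v' = (-0.9050, 0.1600, 0.9100)
ω' = (-0.3565, 0.3171, -0.4870)

new position p' = (-1.9900, 0.7200, 0.5800)
new velocity v' = (-0.9050, 0.1600, 0.9100)
precession coupling ω×(Iω) = (-0.0048, -0.0240, -0.0060)
(τ − ω×Iω)/I = (1.4350, 1.1714, -0.8700)
ω + α·dt = (-0.3565, 0.3171, -0.4870)
2q̇ = q⊗(0,ω) = (0.3373726, 0.2897222, 0.4824093, -0.1397221)
updated quaternion q' = (0.0335, 0.7556, -0.5383, -0.3717)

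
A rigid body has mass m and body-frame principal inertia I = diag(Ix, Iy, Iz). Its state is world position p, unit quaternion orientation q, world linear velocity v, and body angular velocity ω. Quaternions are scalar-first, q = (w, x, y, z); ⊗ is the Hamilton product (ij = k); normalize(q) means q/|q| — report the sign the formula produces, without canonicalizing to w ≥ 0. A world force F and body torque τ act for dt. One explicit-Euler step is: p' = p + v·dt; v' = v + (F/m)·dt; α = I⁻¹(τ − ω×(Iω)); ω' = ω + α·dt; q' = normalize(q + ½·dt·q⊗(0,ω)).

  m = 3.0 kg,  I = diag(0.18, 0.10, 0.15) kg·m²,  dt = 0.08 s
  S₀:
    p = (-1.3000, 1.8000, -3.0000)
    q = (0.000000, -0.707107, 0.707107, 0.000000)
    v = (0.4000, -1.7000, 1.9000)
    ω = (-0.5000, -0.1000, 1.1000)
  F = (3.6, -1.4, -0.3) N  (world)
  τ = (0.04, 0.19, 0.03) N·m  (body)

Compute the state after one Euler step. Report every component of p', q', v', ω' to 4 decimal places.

p' = (-1.2680, 1.6640, -2.8480)
q' = (-0.0113, -0.6752, 0.7374, 0.0170)
v' = (0.4960, -1.7373, 1.8920)
ω' = (-0.4798, 0.0652, 1.1181)

gyro term ω×Iω = (-0.0055, -0.0165, -0.0040)
angular accel α = (0.2528, 2.0650, 0.2267)
ω + α·dt = (-0.4798, 0.0652, 1.1181)
q⊗(0,ω) = (-0.2828428, 0.7778177, 0.7778177, 0.4242642)
q' = normalize(q + ½dt·q⊗(0,ω)) = (-0.0113, -0.6752, 0.7374, 0.0170)
linear accel F/m = (1.2000, -0.4667, -0.1000)
new position p' = (-1.2680, 1.6640, -2.8480)
new velocity v' = (0.4960, -1.7373, 1.8920)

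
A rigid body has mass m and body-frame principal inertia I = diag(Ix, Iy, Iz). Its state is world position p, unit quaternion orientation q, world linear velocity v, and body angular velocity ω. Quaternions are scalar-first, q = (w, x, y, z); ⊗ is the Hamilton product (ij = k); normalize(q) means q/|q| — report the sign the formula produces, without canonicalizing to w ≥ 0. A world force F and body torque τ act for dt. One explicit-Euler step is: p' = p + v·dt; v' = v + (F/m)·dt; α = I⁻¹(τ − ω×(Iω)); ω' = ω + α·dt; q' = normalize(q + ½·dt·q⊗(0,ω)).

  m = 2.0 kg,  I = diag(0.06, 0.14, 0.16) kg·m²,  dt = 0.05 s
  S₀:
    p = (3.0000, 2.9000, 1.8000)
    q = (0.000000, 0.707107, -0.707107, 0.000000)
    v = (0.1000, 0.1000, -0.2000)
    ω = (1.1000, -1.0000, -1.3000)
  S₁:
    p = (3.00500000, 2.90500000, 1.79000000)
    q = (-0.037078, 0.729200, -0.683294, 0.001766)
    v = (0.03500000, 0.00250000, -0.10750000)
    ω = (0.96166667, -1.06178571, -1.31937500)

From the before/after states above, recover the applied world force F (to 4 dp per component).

Δv = v₁−v₀ = (-0.06500000, -0.09750000, 0.09250000)
m·(v₁−v₀)/dt = (-2.6000, -3.9000, 3.7000)

F = (-2.6000, -3.9000, 3.7000)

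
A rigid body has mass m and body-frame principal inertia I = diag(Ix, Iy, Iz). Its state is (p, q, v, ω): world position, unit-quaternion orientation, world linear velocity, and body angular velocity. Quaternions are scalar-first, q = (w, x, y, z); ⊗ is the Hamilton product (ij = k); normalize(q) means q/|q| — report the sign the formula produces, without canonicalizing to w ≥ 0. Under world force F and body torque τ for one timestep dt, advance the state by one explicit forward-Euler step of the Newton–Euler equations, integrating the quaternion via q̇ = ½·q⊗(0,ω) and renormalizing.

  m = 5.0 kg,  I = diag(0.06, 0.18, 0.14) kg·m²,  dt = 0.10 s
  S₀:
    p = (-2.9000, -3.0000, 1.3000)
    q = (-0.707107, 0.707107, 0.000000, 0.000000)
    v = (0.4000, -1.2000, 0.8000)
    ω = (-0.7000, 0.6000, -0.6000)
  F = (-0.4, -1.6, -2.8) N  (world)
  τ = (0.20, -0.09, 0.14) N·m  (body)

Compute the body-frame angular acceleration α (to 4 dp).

ω×(Iω) gyroscopic = (0.0144, -0.0336, -0.0504)
angular accel α = (3.0933, -0.3133, 1.3600)

α = (3.0933, -0.3133, 1.3600)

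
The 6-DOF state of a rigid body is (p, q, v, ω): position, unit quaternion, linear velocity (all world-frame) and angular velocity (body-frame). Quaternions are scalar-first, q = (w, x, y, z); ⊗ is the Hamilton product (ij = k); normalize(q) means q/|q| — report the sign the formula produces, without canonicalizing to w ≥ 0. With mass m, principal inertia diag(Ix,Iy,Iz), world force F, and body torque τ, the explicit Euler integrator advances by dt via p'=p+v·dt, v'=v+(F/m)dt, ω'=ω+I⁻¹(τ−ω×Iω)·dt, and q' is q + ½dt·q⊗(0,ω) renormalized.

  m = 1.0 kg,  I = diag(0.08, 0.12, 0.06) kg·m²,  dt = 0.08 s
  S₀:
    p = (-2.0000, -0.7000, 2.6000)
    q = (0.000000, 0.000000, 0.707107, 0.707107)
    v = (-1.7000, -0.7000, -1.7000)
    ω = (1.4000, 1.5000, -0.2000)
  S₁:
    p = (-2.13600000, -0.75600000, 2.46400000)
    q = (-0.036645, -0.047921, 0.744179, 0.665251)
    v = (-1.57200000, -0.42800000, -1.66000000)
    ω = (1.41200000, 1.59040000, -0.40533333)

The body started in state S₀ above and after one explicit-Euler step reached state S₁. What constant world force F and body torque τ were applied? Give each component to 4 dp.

F = (1.6000, 3.4000, 0.5000)
τ = (0.0300, 0.1300, -0.0700)

velocity change Δv = (0.12800000, 0.27200000, 0.04000000)
F = m·Δv/dt = (1.6000, 3.4000, 0.5000)
rate change Δω = (0.01200000, 0.09040000, -0.20533333)
I·α + gyro = (0.0300, 0.1300, -0.0700)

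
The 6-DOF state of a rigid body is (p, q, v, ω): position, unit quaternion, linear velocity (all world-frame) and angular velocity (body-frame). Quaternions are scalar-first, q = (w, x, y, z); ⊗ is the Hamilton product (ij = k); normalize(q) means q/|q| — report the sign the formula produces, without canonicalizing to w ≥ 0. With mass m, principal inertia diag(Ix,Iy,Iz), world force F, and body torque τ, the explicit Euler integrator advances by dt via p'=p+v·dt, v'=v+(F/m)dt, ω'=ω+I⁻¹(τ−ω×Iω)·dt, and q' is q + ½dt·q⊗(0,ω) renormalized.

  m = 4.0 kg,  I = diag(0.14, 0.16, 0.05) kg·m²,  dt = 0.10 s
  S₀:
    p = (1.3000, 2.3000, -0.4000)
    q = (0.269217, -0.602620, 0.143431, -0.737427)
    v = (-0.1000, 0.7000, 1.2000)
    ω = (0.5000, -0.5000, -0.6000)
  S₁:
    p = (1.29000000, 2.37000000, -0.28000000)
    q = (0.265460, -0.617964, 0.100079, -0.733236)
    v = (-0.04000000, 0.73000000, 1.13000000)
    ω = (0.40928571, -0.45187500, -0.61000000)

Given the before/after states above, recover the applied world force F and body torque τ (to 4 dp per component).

F = (2.4000, 1.2000, -2.8000)
τ = (-0.1600, 0.0500, -0.0100)

v₁ − v₀ = (0.06000000, 0.03000000, -0.07000000)
m·(v₁−v₀)/dt = (2.4000, 1.2000, -2.8000)
ω₁ − ω₀ = (-0.09071429, 0.04812500, -0.01000000)
I·α + gyro = (-0.1600, 0.0500, -0.0100)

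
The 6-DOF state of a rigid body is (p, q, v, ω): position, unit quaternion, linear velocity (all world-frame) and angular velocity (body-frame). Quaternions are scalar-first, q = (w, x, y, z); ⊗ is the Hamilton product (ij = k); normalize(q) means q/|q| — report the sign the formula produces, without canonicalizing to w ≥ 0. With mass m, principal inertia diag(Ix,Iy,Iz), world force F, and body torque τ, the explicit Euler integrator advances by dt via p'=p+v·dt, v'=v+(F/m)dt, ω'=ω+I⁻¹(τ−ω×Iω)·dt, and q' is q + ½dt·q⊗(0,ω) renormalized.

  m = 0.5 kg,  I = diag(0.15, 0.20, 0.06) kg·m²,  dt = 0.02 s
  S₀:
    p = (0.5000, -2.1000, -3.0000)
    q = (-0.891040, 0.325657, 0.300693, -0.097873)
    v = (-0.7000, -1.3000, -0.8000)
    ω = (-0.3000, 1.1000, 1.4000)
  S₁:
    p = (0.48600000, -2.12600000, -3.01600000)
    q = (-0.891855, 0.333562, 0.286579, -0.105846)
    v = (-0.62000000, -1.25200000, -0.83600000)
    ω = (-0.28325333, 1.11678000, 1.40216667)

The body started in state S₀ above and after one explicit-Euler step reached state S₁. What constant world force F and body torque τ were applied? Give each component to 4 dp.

F = (2.0000, 1.2000, -0.9000)
τ = (-0.0900, 0.1300, -0.0100)

Δω = ω₁−ω₀ = (0.01674667, 0.01678000, 0.00216667)
applied torque τ = (-0.0900, 0.1300, -0.0100)
velocity change Δv = (0.08000000, 0.04800000, -0.03600000)
m·(v₁−v₀)/dt = (2.0000, 1.2000, -0.9000)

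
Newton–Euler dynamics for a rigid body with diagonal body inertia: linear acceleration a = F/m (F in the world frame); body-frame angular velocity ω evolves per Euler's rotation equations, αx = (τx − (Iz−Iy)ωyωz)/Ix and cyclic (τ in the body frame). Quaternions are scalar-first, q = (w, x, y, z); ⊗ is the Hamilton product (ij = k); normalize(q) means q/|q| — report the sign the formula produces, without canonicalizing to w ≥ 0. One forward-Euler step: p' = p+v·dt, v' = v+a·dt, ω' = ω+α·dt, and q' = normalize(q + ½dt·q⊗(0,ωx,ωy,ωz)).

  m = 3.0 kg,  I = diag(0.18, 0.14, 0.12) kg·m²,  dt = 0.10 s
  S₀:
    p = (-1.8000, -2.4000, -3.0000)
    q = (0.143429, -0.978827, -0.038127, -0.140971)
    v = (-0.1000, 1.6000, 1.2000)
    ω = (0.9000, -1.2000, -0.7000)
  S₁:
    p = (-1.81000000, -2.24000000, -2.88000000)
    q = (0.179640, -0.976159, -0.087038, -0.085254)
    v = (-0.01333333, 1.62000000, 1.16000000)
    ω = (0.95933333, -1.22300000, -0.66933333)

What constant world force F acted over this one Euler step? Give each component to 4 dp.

velocity change Δv = (0.08666667, 0.02000000, -0.04000000)
applied force F = (2.6000, 0.6000, -1.2000)

F = (2.6000, 0.6000, -1.2000)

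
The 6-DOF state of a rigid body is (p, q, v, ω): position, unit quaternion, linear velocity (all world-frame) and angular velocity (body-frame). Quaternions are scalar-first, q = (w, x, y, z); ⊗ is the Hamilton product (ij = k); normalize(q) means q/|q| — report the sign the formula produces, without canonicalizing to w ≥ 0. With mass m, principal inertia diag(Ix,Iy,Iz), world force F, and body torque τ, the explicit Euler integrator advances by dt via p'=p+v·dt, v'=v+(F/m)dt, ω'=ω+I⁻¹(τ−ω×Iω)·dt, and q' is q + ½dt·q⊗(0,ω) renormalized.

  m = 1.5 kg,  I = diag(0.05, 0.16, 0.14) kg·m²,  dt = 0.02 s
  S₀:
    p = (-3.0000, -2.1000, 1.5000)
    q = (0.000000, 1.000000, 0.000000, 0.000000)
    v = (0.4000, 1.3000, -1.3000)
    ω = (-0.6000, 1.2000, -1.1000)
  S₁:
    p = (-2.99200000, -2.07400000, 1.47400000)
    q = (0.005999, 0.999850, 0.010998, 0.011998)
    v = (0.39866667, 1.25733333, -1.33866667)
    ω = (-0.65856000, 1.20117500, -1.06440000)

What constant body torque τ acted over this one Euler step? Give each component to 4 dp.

τ = (-0.1200, -0.0500, 0.1700)

ω₁ − ω₀ = (-0.05856000, 0.00117500, 0.03560000)
τ = I·(Δω/dt) + ω₀×(Iω₀) = (-0.1200, -0.0500, 0.1700)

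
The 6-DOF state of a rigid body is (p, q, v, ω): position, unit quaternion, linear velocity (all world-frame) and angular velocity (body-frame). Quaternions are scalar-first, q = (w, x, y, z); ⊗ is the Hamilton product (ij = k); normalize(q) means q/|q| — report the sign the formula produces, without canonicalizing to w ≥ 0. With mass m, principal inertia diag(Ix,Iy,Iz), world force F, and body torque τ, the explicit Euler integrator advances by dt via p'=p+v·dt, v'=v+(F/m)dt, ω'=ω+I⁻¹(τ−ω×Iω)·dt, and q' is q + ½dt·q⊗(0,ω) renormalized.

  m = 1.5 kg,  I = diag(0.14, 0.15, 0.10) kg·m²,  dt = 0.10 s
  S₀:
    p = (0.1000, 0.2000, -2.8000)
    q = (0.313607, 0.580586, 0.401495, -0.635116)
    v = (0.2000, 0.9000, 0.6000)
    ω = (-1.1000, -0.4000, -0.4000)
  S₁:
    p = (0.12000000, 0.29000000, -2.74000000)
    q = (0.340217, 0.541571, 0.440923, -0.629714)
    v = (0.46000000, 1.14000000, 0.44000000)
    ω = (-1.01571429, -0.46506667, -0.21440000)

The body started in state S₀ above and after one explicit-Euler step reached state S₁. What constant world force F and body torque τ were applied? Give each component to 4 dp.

F = (3.9000, 3.6000, -2.4000)
τ = (0.1100, -0.0800, 0.1900)

rate change Δω = (0.08428571, -0.06506667, 0.18560000)
gyro term ω₀×Iω₀ = (-0.0080, 0.0176, 0.0044)
τ = I·(Δω/dt) + ω₀×(Iω₀) = (0.1100, -0.0800, 0.1900)
v₁ − v₀ = (0.26000000, 0.24000000, -0.16000000)
F = m·Δv/dt = (3.9000, 3.6000, -2.4000)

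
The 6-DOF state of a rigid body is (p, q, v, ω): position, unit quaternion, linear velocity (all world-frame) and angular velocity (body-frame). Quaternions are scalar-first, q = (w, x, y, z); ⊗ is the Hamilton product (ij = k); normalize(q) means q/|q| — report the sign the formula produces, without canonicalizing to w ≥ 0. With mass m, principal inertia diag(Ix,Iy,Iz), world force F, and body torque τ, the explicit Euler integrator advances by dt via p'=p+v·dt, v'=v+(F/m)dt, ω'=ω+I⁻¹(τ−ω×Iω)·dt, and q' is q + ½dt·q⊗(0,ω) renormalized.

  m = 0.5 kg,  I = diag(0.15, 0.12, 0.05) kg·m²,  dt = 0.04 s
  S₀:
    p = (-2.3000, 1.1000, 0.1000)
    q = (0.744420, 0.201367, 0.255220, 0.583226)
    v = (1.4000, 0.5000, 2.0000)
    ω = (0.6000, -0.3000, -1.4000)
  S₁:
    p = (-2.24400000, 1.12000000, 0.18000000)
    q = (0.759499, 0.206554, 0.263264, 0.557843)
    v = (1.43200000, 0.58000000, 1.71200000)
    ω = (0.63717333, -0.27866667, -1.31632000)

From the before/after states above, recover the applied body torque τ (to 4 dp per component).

τ = (0.1100, -0.0200, 0.1100)

Δω = ω₁−ω₀ = (0.03717333, 0.02133333, 0.08368000)
ω₀×(Iω₀) = (-0.0294, -0.0840, 0.0054)
τ = I·(Δω/dt) + ω₀×(Iω₀) = (0.1100, -0.0200, 0.1100)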